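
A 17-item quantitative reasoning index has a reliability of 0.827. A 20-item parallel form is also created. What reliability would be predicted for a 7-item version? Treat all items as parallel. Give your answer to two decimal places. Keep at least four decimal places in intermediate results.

Only the ratio of lengths matters: n = 7/17 = 0.4118
r_{7} = n·r / (1 + (n − 1)·r) = 0.3406 / 0.5136 ≈ 0.6632

0.66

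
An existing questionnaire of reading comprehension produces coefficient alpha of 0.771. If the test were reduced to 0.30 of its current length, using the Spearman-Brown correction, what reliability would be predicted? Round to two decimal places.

Spearman-Brown: r_new = n·r / (1 + (n − 1)·r)
r_new = 0.3·0.771 / [1 + (0.3 − 1)·0.771]
r_new = 0.2313 / 0.4603 ≈ 0.5025

0.50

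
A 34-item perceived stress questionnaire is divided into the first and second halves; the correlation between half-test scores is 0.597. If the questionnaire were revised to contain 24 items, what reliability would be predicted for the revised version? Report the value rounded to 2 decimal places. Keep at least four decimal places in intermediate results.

Full-test reliability from the split-half r: r_full = 2(0.597)/(1 + 0.597) = 0.7477
Then adjust to 24 items: n = 24/34 = 0.7059
r_new = n·r_full / (1 + (n − 1)·r_full) = 0.5278 / 0.7801 ≈ 0.6766

0.68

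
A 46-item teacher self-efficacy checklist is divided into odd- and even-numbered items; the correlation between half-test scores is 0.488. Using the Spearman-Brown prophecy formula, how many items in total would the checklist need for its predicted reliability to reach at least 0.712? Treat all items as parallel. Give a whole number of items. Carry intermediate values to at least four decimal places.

Corrected full-test reliability: r_full = 2 × 0.488 / (1 + 0.488) ≈ 0.6559
Solve Spearman-Brown for n: n = 0.712(1 − 0.6559) / [0.6559(1 − 0.712)] = 1.2970
Required items = 1.2970 × 46 = 59.66, so 60 items.

60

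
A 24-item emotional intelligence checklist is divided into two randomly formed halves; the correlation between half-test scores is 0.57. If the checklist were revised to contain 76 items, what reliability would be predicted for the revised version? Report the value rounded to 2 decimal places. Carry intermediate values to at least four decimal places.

Full-test reliability from the split-half r: r_full = 2(0.57)/(1 + 0.57) = 0.7261
Length factor from 24 to 76 items: n = 76/24 = 3.1667
r_new = n·r_full / (1 + (n − 1)·r_full) = 2.2993 / 2.5732 ≈ 0.8936

0.89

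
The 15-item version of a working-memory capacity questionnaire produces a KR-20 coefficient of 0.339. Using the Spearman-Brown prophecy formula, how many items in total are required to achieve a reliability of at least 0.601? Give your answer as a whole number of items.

45

n = 0.601 × (1 − 0.339) / [ 0.339 × (1 − 0.601) ]
n = 0.397261 / 0.135261 ≈ 2.9370
Items needed = n × 15 = 2.9370 × 15 ≈ 44.05 → round up to 45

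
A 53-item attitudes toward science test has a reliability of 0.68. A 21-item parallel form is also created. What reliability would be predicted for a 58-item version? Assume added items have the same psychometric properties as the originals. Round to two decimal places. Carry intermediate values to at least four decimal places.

Only the ratio of lengths matters: n = 58/53 = 1.0943
r_{58} = n·r / (1 + (n − 1)·r) = 0.7441 / 1.0641 ≈ 0.6993

0.70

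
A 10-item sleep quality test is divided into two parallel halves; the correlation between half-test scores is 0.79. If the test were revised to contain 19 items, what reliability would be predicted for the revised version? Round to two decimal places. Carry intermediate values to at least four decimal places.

Full-test reliability from the split-half r: r_full = 2(0.79)/(1 + 0.79) = 0.8827
Then adjust to 19 items: n = 19/10 = 1.9000
r_new = n·r_full / (1 + (n − 1)·r_full) = 1.6771 / 1.7944 ≈ 0.9346

0.93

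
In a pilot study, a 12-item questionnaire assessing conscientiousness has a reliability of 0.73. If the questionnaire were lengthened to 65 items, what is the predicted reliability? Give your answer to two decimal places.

The new length is 65/12 = 5.4167 times the old.
r_new = 5.4167·0.73 / [1 + (5.4167 − 1)·0.73]
r_new = 3.9542 / 4.2242 ≈ 0.9361

0.94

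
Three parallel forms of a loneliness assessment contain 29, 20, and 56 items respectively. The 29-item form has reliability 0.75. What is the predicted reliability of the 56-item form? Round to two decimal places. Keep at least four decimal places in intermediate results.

0.85

The 20-item form is not needed; work directly from the 29-item form with n = 56/29 = 1.9310.
r_{56} = n·r / (1 + (n − 1)·r) = 1.4483 / 1.6983 ≈ 0.8528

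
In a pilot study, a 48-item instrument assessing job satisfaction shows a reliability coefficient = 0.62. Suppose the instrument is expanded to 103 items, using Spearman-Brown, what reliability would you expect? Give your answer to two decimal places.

n = 103/48 = 2.1458
r_new = 2.1458·0.62 / [1 + (2.1458 − 1)·0.62]
r_new = 1.3304 / 1.7104 ≈ 0.7778

0.78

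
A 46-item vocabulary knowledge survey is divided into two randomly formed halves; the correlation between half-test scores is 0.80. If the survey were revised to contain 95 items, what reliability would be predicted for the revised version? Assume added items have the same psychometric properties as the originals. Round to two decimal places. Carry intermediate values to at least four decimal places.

First correct the split-half correlation to full-test reliability: r_full = 2 × 0.80 / (1 + 0.80) ≈ 0.8889
Length factor from 46 to 95 items: n = 95/46 = 2.0652
r_new = n·r_full / (1 + (n − 1)·r_full) = 1.8358 / 1.9469 ≈ 0.9429

0.94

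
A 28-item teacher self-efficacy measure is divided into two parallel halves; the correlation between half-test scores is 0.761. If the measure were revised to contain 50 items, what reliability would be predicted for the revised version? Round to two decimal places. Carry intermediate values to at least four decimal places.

Spearman-Brown correction (n = 2): r_full = 2·0.761/(1 + 0.761) = 0.8643
Then adjust to 50 items: n = 50/28 = 1.7857
r_new = n·r_full / (1 + (n − 1)·r_full) = 1.5434 / 1.6791 ≈ 0.9192

0.92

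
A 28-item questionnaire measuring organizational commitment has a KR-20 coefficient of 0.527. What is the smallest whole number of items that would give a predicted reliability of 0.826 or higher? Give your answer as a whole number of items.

120

n = [0.826 × 0.473] / [0.527 × 0.174]
  = 0.390698 / 0.091698 = 4.2607
Items needed = n × 28 = 4.2607 × 28 ≈ 119.30 → round up to 120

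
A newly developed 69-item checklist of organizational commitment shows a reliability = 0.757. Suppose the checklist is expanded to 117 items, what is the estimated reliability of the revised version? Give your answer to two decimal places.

0.84

Length ratio n = 117/69 = 1.6957
r_new = 1.6957·0.757 / [1 + (1.6957 − 1)·0.757]
     = 1.2836 / 1.5266 = 0.8408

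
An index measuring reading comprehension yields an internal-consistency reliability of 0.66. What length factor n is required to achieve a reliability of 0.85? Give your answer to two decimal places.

2.92

n = 0.85(1 − 0.66) / [0.66(1 − 0.85)]
n = 0.2890 / 0.0990 ≈ 2.9192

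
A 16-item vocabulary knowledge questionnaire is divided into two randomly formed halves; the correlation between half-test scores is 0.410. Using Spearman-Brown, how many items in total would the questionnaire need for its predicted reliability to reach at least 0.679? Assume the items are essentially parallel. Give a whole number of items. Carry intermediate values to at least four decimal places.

25

Corrected full-test reliability: r_full = 2 × 0.410 / (1 + 0.410) ≈ 0.5816
Solve Spearman-Brown for n: n = 0.679(1 − 0.5816) / [0.5816(1 − 0.679)] = 1.5217
Required items = 1.5217 × 16 = 24.35, so 25 items.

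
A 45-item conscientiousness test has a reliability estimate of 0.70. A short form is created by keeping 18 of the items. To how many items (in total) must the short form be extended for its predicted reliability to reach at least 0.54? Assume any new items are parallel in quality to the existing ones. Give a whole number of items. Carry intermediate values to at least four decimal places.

First, r for the 18-item form: n = 18/45 = 0.4000, so r_18 = 0.4000·0.70/(1 + (0.4000 − 1)·0.70) = 0.4828
Length factor from the short form to reach 0.54: n' = 0.54(1 − 0.4828) / [0.4828(1 − 0.54)] ≈ 1.2576
Total items = 1.2576 × 18 = 22.64, rounded up to 23.

23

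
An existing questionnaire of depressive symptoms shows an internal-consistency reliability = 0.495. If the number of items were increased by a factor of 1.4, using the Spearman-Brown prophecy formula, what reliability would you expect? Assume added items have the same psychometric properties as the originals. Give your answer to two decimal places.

0.58

Apply the Spearman-Brown prophecy formula, r' = nr / [1 + (n − 1)r]:
r_new = 1.4·0.495 / [1 + (1.4 − 1)·0.495]
     = 0.6930 / 1.1980 = 0.5785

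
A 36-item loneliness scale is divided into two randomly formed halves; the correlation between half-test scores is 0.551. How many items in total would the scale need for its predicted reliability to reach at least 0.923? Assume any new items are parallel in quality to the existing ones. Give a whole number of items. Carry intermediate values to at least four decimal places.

r_full = 2(0.551)/(1 + 0.551) = 0.7105
n = r_tgt(1 − r_full) / [r_full(1 − r_tgt)] = 0.923 × 0.2895 / (0.7105 × 0.077) ≈ 4.8842
Items = 4.8842 × 36 ≈ 175.83 → 176

176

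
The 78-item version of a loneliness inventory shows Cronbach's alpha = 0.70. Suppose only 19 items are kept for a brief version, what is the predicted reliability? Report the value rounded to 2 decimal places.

Length ratio n = 19/78 = 0.2436
Spearman-Brown: r_new = n·r / (1 + (n − 1)·r)
r_new = 0.2436·0.70 / [1 + (0.2436 − 1)·0.70]
r_new = 0.1705 / 0.4705 ≈ 0.3624

0.36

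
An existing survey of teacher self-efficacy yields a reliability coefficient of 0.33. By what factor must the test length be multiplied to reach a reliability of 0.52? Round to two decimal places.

2.20

n = 0.52 × (1 − 0.33) / [ 0.33 × (1 − 0.52) ]
n = 0.3484 / 0.1584 ≈ 2.1995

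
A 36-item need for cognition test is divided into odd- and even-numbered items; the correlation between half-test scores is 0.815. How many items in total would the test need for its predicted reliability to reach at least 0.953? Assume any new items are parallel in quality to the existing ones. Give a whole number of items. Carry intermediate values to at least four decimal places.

83

Corrected full-test reliability: r_full = 2 × 0.815 / (1 + 0.815) ≈ 0.8981
Solve Spearman-Brown for n: n = 0.953(1 − 0.8981) / [0.8981(1 − 0.953)] = 2.3006
Required items = 2.3006 × 36 = 82.82, so 83 items.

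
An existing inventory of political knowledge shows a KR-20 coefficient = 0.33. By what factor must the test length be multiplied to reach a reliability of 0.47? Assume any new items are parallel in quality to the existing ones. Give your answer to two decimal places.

Invert Spearman-Brown to solve for n:
n = r_target (1 − r_old) / [ r_old (1 − r_target) ]
n = 0.47 × (1 − 0.33) / [ 0.33 × (1 − 0.47) ]
n = 0.3149 / 0.1749 ≈ 1.8005

1.80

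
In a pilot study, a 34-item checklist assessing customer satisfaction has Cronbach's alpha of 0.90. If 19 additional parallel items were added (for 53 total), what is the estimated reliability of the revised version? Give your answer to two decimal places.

Length ratio n = 53/34 = 1.5588
By Spearman-Brown, r_new = n r / (1 + (n − 1) r).
r_new = 1.5588·0.90 / [1 + (1.5588 − 1)·0.90]
     = 1.4029 / 1.5029 = 0.9335

0.93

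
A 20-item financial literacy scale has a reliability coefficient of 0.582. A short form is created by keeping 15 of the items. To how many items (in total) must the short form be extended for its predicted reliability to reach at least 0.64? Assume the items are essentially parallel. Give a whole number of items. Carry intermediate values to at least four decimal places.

Short-form reliability: n = 15/20 = 0.7500; r_15 = n·r/(1+(n−1)r) ≈ 0.5108
Then solve for n' with r_old = 0.5108, r_target = 0.64: n' = 0.64(1 − 0.5108)/[0.5108(1 − 0.64)] = 1.7026
Items = 1.7026 × 15 ≈ 25.54 → 26

26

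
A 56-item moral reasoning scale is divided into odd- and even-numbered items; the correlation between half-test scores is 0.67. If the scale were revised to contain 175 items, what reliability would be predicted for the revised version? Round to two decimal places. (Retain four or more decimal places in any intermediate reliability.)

0.93

First correct the split-half correlation to full-test reliability: r_full = 2 × 0.67 / (1 + 0.67) ≈ 0.8024
Length factor from 56 to 175 items: n = 175/56 = 3.1250
r_new = n·r_full / (1 + (n − 1)·r_full) = 2.5075 / 2.7051 ≈ 0.9270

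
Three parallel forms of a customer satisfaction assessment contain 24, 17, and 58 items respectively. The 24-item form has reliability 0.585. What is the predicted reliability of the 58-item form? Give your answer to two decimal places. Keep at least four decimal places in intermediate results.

0.77

Only the ratio of lengths matters: n = 58/24 = 2.4167
r_{58} = n·r / (1 + (n − 1)·r) = 1.4138 / 1.8288 ≈ 0.7731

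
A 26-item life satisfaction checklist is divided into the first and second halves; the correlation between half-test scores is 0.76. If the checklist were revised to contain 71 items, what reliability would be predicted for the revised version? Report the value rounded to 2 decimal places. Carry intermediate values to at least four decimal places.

0.95

Full-test reliability from the split-half r: r_full = 2(0.76)/(1 + 0.76) = 0.8636
Length factor from 26 to 71 items: n = 71/26 = 2.7308
r_new = n·r_full / (1 + (n − 1)·r_full) = 2.3583 / 2.4947 ≈ 0.9453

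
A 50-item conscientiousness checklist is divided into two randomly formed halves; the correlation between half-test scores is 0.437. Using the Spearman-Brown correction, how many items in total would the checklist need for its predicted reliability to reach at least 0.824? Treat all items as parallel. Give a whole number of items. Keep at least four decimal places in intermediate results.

r_full = 2(0.437)/(1 + 0.437) = 0.6082
Solve Spearman-Brown for n: n = 0.824(1 − 0.6082) / [0.6082(1 − 0.824)] = 3.0160
Required items = 3.0160 × 50 = 150.80, so 151 items.

151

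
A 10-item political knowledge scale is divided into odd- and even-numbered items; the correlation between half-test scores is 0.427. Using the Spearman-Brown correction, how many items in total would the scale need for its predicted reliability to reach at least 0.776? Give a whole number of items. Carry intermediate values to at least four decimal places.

Corrected full-test reliability: r_full = 2 × 0.427 / (1 + 0.427) ≈ 0.5985
Solve Spearman-Brown for n: n = 0.776(1 − 0.5985) / [0.5985(1 − 0.776)] = 2.3240
Required items = 2.3240 × 10 = 23.24, so 24 items.

24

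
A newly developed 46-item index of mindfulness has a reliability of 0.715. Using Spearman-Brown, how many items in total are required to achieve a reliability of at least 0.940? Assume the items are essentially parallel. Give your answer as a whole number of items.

288

Invert Spearman-Brown to solve for n:
n = r_target (1 − r_old) / [ r_old (1 − r_target) ]
n = 0.940 × (1 − 0.715) / [ 0.715 × (1 − 0.940) ]
n = 0.267900 / 0.042900 ≈ 6.2448
So the test needs 6.2448 × 46 ≈ 287.26 items; rounding up, 288.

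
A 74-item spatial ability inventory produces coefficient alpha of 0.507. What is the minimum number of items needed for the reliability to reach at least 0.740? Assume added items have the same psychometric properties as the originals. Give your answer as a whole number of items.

n = 0.740(1 − 0.507) / [0.507(1 − 0.740)]
  = 0.364820 / 0.131820 = 2.7676
So the test needs 2.7676 × 74 ≈ 204.80 items; rounding up, 205.

205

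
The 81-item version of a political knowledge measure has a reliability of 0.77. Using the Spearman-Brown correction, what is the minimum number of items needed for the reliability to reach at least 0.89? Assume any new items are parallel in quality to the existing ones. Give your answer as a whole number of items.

Spearman-Brown solved for the length factor n:
n = r*(1 − r) / [ r (1 − r*) ]
n = 0.89(1 − 0.77) / [0.77(1 − 0.89)]
  = 0.2047 / 0.0847 = 2.4168
2.4168 × 81 = 195.76 → 196 items

196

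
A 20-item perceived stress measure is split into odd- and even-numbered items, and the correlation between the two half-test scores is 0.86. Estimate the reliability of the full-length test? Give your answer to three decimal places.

The full test is twice the length of either half (n = 2).
r_full = 2r_hh / (1 + r_hh) = 2 × 0.86 / (1 + 0.86)
r_full = 1.7200 / 1.8600 ≈ 0.9247

0.925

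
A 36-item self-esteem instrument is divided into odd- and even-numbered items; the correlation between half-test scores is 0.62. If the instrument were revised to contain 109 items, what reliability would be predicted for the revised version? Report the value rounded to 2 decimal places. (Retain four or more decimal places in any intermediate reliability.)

0.91

Spearman-Brown correction (n = 2): r_full = 2·0.62/(1 + 0.62) = 0.7654
Then adjust to 109 items: n = 109/36 = 3.0278
r_new = n·r_full / (1 + (n − 1)·r_full) = 2.3175 / 2.5521 ≈ 0.9081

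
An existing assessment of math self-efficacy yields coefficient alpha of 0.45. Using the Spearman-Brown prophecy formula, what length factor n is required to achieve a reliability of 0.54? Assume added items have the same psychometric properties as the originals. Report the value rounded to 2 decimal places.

1.43

Invert Spearman-Brown to solve for n:
n = r_target (1 − r_old) / [ r_old (1 − r_target) ]
n = 0.54(1 − 0.45) / [0.45(1 − 0.54)]
  = 0.2970 / 0.2070 = 1.4348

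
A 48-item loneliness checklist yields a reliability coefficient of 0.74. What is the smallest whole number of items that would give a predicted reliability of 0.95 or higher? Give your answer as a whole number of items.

321

n = [0.95 × 0.26] / [0.74 × 0.05]
n = 0.2470 / 0.0370 ≈ 6.6757
6.6757 × 48 = 320.43 → 321 items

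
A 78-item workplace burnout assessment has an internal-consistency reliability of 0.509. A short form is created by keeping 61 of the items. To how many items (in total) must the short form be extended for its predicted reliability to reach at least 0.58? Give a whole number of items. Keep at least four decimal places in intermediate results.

Short-form reliability: n = 61/78 = 0.7821; r_61 = n·r/(1+(n−1)r) ≈ 0.4477
Then solve for n' with r_old = 0.4477, r_target = 0.58: n' = 0.58(1 − 0.4477)/[0.4477(1 − 0.58)] = 1.7036
Items = 1.7036 × 61 ≈ 103.92 → 104

104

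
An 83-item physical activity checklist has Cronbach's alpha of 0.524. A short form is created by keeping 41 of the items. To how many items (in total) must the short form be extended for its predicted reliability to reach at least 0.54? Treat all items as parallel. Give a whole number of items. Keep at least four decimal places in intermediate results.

89

Short-form reliability: n = 41/83 = 0.4940; r_41 = n·r/(1+(n−1)r) ≈ 0.3523
Then solve for n' with r_old = 0.3523, r_target = 0.54: n' = 0.54(1 − 0.3523)/[0.3523(1 − 0.54)] = 2.1582
Total items = 2.1582 × 41 = 88.49, rounded up to 89.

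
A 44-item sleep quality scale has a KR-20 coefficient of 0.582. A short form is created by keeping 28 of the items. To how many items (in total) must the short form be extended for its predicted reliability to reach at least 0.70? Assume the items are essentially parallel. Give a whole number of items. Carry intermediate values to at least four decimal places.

First, r for the 28-item form: n = 28/44 = 0.6364, so r_28 = 0.6364·0.582/(1 + (0.6364 − 1)·0.582) = 0.4698
Length factor from the short form to reach 0.70: n' = 0.70(1 − 0.4698) / [0.4698(1 − 0.70)] ≈ 2.6333
Total items = 2.6333 × 28 = 73.73, rounded up to 74.

74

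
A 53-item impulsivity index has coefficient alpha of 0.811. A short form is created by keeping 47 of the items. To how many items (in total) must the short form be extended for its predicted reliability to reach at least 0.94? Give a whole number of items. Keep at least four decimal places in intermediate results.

194

First, r for the 47-item form: n = 47/53 = 0.8868, so r_47 = 0.8868·0.811/(1 + (0.8868 − 1)·0.811) = 0.7919
Then solve for n' with r_old = 0.7919, r_target = 0.94: n' = 0.94(1 − 0.7919)/[0.7919(1 − 0.94)] = 4.1170
Items = 4.1170 × 47 ≈ 193.50 → 194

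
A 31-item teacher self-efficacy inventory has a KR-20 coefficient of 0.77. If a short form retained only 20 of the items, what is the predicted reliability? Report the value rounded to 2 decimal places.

The new length is 20/31 = 0.6452 times the old.
r_new = (0.6452 × 0.77) / (1 + (0.6452 − 1) × 0.77)
     = 0.4968 / 0.7268 = 0.6835

0.68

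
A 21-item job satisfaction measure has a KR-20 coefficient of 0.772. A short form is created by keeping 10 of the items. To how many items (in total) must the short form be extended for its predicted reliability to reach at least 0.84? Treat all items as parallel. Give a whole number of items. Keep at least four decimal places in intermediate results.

33

First, r for the 10-item form: n = 10/21 = 0.4762, so r_10 = 0.4762·0.772/(1 + (0.4762 − 1)·0.772) = 0.6172
Then solve for n' with r_old = 0.6172, r_target = 0.84: n' = 0.84(1 − 0.6172)/[0.6172(1 − 0.84)] = 3.2562
Items = 3.2562 × 10 ≈ 32.56 → 33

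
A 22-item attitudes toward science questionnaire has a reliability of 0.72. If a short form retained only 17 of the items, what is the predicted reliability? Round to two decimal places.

n = 17/22 = 0.7727
r_new = 0.7727·0.72 / [1 + (0.7727 − 1)·0.72]
     = 0.5563 / 0.8363 = 0.6652

0.67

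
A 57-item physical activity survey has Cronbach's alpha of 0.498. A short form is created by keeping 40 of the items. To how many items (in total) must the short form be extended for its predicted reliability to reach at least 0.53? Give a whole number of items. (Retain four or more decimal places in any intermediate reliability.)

First, r for the 40-item form: n = 40/57 = 0.7018, so r_40 = 0.7018·0.498/(1 + (0.7018 − 1)·0.498) = 0.4104
Then solve for n' with r_old = 0.4104, r_target = 0.53: n' = 0.53(1 − 0.4104)/[0.4104(1 − 0.53)] = 1.6200
Items = 1.6200 × 40 ≈ 64.80 → 65

65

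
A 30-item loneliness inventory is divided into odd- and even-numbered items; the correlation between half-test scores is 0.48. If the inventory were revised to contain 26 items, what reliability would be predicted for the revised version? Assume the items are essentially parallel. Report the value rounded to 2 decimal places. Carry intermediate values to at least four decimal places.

Full-test reliability from the split-half r: r_full = 2(0.48)/(1 + 0.48) = 0.6486
Length factor from 30 to 26 items: n = 26/30 = 0.8667
r_new = n·r_full / (1 + (n − 1)·r_full) = 0.5621 / 0.9135 ≈ 0.6153

0.62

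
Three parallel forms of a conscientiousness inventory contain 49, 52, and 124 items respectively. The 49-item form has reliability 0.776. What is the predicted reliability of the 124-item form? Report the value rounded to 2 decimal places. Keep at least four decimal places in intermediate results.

The 52-item form is not needed; work directly from the 49-item form with n = 124/49 = 2.5306.
r_{124} = n·r / (1 + (n − 1)·r) = 1.9637 / 2.1877 ≈ 0.8976

0.90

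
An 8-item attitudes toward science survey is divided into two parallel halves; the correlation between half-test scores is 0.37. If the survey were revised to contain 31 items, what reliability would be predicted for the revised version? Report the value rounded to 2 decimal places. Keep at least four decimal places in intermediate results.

First correct the split-half correlation to full-test reliability: r_full = 2 × 0.37 / (1 + 0.37) ≈ 0.5401
Length factor from 8 to 31 items: n = 31/8 = 3.8750
r_new = n·r_full / (1 + (n − 1)·r_full) = 2.0929 / 2.5528 ≈ 0.8198

0.82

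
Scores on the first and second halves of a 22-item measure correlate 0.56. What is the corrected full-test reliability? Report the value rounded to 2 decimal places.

Apply the Spearman-Brown correction with n = 2:
r_full = 2r_hh / (1 + r_hh) = 2 × 0.56 / (1 + 0.56)
       = 1.1200 / 1.5600 = 0.7179

0.72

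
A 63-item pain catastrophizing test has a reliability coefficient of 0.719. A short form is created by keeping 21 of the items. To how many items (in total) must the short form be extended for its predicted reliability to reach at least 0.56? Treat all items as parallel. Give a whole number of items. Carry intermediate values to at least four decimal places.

First, r for the 21-item form: n = 21/63 = 0.3333, so r_21 = 0.3333·0.719/(1 + (0.3333 − 1)·0.719) = 0.4603
Then solve for n' with r_old = 0.4603, r_target = 0.56: n' = 0.56(1 − 0.4603)/[0.4603(1 − 0.56)] = 1.4923
Total items = 1.4923 × 21 = 31.34, rounded up to 32.

32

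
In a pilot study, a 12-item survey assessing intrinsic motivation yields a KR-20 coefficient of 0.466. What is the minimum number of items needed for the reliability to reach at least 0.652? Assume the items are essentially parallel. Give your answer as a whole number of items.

Invert Spearman-Brown to solve for n:
n = r*(1 − r) / [ r (1 − r*) ]
n = 0.652(1 − 0.466) / [0.466(1 − 0.652)]
  = 0.348168 / 0.162168 = 2.1470
2.1470 × 12 = 25.76 → 26 items

26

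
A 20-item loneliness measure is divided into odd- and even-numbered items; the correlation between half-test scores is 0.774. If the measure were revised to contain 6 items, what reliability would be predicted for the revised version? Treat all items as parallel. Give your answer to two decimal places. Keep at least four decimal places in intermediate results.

0.67

Spearman-Brown correction (n = 2): r_full = 2·0.774/(1 + 0.774) = 0.8726
Length factor from 20 to 6 items: n = 6/20 = 0.3000
r_new = n·r_full / (1 + (n − 1)·r_full) = 0.2618 / 0.3892 ≈ 0.6727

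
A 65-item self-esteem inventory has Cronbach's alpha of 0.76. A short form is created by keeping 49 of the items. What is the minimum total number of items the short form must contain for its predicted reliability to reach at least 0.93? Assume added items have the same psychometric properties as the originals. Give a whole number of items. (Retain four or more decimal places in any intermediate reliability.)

273

First, r for the 49-item form: n = 49/65 = 0.7538, so r_49 = 0.7538·0.76/(1 + (0.7538 − 1)·0.76) = 0.7048
Length factor from the short form to reach 0.93: n' = 0.93(1 − 0.7048) / [0.7048(1 − 0.93)] ≈ 5.5646
Items = 5.5646 × 49 ≈ 272.67 → 273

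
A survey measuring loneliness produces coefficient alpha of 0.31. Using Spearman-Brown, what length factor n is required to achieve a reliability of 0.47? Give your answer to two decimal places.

n = 0.47 × (1 − 0.31) / [ 0.31 × (1 − 0.47) ]
  = 0.3243 / 0.1643 = 1.9738

1.97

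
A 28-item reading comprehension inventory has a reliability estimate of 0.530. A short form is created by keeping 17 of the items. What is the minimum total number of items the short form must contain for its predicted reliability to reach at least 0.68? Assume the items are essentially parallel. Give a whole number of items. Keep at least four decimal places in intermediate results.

Short-form reliability: n = 17/28 = 0.6071; r_17 = n·r/(1+(n−1)r) ≈ 0.4064
Then solve for n' with r_old = 0.4064, r_target = 0.68: n' = 0.68(1 − 0.4064)/[0.4064(1 − 0.68)] = 3.1038
Total items = 3.1038 × 17 = 52.76, rounded up to 53.

53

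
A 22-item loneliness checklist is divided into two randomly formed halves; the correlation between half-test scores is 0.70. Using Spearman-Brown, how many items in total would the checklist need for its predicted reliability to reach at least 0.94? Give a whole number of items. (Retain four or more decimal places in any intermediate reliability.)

Corrected full-test reliability: r_full = 2 × 0.70 / (1 + 0.70) ≈ 0.8235
Solve Spearman-Brown for n: n = 0.94(1 − 0.8235) / [0.8235(1 − 0.94)] = 3.3578
Items = 3.3578 × 22 ≈ 73.87 → 74

74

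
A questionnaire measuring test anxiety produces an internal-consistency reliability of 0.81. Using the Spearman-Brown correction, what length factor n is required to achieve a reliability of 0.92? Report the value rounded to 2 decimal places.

n = 0.92(1 − 0.81) / [0.81(1 − 0.92)]
  = 0.1748 / 0.0648 = 2.6975

2.70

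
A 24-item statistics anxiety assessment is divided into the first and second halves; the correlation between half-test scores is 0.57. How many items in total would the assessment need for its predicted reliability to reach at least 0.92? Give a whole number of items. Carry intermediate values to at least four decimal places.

Corrected full-test reliability: r_full = 2 × 0.57 / (1 + 0.57) ≈ 0.7261
Solve Spearman-Brown for n: n = 0.92(1 − 0.7261) / [0.7261(1 − 0.92)] = 4.3380
Required items = 4.3380 × 24 = 104.11, so 105 items.

105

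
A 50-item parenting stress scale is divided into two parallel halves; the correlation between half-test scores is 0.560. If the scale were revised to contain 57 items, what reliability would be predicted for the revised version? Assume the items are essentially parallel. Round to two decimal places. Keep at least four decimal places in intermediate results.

0.74

Full-test reliability from the split-half r: r_full = 2(0.560)/(1 + 0.560) = 0.7179
Then adjust to 57 items: n = 57/50 = 1.1400
r_new = n·r_full / (1 + (n − 1)·r_full) = 0.8184 / 1.1005 ≈ 0.7437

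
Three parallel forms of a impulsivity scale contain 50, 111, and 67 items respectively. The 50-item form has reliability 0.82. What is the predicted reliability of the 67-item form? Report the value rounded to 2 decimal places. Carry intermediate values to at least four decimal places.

0.86

Only the ratio of lengths matters: n = 67/50 = 1.3400
r_{67} = n·r / (1 + (n − 1)·r) = 1.0988 / 1.2788 ≈ 0.8592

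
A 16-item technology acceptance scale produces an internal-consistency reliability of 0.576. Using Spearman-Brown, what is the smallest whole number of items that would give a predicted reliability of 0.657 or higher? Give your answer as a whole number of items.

23

n = 0.657 × (1 − 0.576) / [ 0.576 × (1 − 0.657) ]
  = 0.278568 / 0.197568 = 1.4100
So the test needs 1.4100 × 16 ≈ 22.56 items; rounding up, 23.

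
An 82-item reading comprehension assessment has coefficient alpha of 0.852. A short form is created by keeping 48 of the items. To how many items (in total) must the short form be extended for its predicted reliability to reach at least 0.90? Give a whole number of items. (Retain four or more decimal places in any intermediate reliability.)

First, r for the 48-item form: n = 48/82 = 0.5854, so r_48 = 0.5854·0.852/(1 + (0.5854 − 1)·0.852) = 0.7712
Length factor from the short form to reach 0.90: n' = 0.90(1 − 0.7712) / [0.7712(1 − 0.90)] ≈ 2.6701
Items = 2.6701 × 48 ≈ 128.16 → 129

129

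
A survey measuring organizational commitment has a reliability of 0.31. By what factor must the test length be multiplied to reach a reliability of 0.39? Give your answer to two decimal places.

1.42

n = 0.39 × (1 − 0.31) / [ 0.31 × (1 − 0.39) ]
n = 0.2691 / 0.1891 ≈ 1.4231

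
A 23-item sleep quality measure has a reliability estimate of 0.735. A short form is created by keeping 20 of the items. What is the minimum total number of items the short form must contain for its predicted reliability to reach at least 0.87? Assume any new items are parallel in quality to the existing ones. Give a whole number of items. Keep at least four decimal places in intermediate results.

56

First, r for the 20-item form: n = 20/23 = 0.8696, so r_20 = 0.8696·0.735/(1 + (0.8696 − 1)·0.735) = 0.7069
Length factor from the short form to reach 0.87: n' = 0.87(1 − 0.7069) / [0.7069(1 − 0.87)] ≈ 2.7748
Total items = 2.7748 × 20 = 55.50, rounded up to 56.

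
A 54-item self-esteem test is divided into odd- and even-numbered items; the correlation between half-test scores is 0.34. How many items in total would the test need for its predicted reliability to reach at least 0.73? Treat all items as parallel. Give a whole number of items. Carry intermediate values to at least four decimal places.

142

r_full = 2(0.34)/(1 + 0.34) = 0.5075
n = r_tgt(1 − r_full) / [r_full(1 − r_tgt)] = 0.73 × 0.4925 / (0.5075 × 0.27) ≈ 2.6238
Items = 2.6238 × 54 ≈ 141.69 → 142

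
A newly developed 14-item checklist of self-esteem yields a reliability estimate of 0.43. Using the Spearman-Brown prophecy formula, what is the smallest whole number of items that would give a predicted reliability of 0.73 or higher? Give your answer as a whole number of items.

51

Rearranging the Spearman-Brown formula for n,
n = r*(1 − r) / [ r (1 − r*) ]
n = 0.73(1 − 0.43) / [0.43(1 − 0.73)]
n = 0.4161 / 0.1161 ≈ 3.5840
So the test needs 3.5840 × 14 ≈ 50.18 items; rounding up, 51.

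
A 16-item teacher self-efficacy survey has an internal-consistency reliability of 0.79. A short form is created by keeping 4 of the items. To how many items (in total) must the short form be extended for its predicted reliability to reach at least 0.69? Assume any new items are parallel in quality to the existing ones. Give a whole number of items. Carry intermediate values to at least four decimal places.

First, r for the 4-item form: n = 4/16 = 0.2500, so r_4 = 0.2500·0.79/(1 + (0.2500 − 1)·0.79) = 0.4847
Then solve for n' with r_old = 0.4847, r_target = 0.69: n' = 0.69(1 − 0.4847)/[0.4847(1 − 0.69)] = 2.3663
Total items = 2.3663 × 4 = 9.47, rounded up to 10.

10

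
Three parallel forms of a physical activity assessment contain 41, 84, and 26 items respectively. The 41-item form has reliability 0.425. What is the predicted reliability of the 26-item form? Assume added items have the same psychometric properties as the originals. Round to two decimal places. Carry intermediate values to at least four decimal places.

The 84-item form is not needed; work directly from the 41-item form with n = 26/41 = 0.6341.
r_{26} = n·r / (1 + (n − 1)·r) = 0.2695 / 0.8445 ≈ 0.3191

0.32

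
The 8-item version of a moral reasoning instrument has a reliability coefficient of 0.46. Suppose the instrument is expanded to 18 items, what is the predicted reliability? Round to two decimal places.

The new length is 18/8 = 2.25 times the old.
r_new = (2.25 × 0.46) / (1 + (2.25 − 1) × 0.46)
r_new = 1.0350 / 1.5750 ≈ 0.6571

0.66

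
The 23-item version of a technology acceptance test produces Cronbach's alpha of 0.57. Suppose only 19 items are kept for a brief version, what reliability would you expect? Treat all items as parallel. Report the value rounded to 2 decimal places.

0.52

n = 19/23 = 0.8261
Spearman-Brown: r_new = n·r / (1 + (n − 1)·r)
r_new = 0.8261·0.57 / [1 + (0.8261 − 1)·0.57]
r_new = 0.4709 / 0.9009 ≈ 0.5227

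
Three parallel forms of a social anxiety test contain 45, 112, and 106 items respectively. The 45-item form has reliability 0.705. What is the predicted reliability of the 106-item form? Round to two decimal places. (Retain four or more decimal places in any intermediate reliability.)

0.85

The 112-item form is not needed; work directly from the 45-item form with n = 106/45 = 2.3556.
r_{106} = n·r / (1 + (n − 1)·r) = 1.6607 / 1.9557 ≈ 0.8492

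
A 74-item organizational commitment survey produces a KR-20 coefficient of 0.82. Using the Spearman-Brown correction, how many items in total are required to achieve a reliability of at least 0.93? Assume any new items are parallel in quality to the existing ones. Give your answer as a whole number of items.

216

Spearman-Brown solved for the length factor n:
n = r*(1 − r) / [ r (1 − r*) ]
n = 0.93 × (1 − 0.82) / [ 0.82 × (1 − 0.93) ]
  = 0.1674 / 0.0574 = 2.9164
So the test needs 2.9164 × 74 ≈ 215.81 items; rounding up, 216.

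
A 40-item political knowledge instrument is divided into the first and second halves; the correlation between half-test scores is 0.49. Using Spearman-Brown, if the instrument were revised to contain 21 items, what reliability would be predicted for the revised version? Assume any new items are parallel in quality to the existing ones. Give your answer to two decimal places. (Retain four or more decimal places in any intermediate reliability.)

Spearman-Brown correction (n = 2): r_full = 2·0.49/(1 + 0.49) = 0.6577
Length factor from 40 to 21 items: n = 21/40 = 0.5250
r_new = n·r_full / (1 + (n − 1)·r_full) = 0.3453 / 0.6876 ≈ 0.5022

0.50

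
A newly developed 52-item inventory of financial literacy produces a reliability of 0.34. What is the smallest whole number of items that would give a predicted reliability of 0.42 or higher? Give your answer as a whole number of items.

74

n = 0.42(1 − 0.34) / [0.34(1 − 0.42)]
  = 0.2772 / 0.1972 = 1.4057
Items needed = n × 52 = 1.4057 × 52 ≈ 73.10 → round up to 74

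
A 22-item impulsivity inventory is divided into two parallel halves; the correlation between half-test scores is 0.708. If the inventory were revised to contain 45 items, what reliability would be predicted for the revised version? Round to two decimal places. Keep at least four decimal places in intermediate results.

Spearman-Brown correction (n = 2): r_full = 2·0.708/(1 + 0.708) = 0.8290
Then adjust to 45 items: n = 45/22 = 2.0455
r_new = n·r_full / (1 + (n − 1)·r_full) = 1.6957 / 1.8667 ≈ 0.9084

0.91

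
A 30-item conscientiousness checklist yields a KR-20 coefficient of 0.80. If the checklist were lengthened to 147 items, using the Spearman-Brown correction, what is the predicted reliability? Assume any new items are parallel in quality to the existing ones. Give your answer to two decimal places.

The new length is 147/30 = 4.9 times the old.
r_new = (4.9 × 0.80) / (1 + (4.9 − 1) × 0.80)
r_new = 3.9200 / 4.1200 ≈ 0.9515

0.95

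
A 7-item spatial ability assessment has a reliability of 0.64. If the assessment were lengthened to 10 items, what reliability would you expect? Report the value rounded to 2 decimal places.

Length ratio n = 10/7 = 1.4286
r_new = 1.4286·0.64 / [1 + (1.4286 − 1)·0.64]
     = 0.9143 / 1.2743 = 0.7175

0.72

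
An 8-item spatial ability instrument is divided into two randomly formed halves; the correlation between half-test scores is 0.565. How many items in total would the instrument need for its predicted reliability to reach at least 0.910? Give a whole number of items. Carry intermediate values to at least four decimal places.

Corrected full-test reliability: r_full = 2 × 0.565 / (1 + 0.565) ≈ 0.7220
Solve Spearman-Brown for n: n = 0.910(1 − 0.7220) / [0.7220(1 − 0.910)] = 3.8932
Required items = 3.8932 × 8 = 31.15, so 32 items.

32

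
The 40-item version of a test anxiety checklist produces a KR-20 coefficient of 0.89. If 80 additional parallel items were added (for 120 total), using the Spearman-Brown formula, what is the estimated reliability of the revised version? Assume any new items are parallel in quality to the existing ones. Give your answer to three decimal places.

n = 120/40 = 3
Apply the Spearman-Brown prophecy formula, r' = nr / [1 + (n − 1)r]:
r_new = (3 × 0.89) / (1 + (3 − 1) × 0.89)
r_new = 2.6700 / 2.7800 ≈ 0.9604

0.960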